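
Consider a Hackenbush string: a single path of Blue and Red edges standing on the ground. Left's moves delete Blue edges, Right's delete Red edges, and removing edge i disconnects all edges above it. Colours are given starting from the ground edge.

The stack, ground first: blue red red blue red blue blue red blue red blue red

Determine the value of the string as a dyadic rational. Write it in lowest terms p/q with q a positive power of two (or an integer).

b: Left { 0 }, Right { ∅ } ⇒ simplest 1
br: Left { 0 }, Right { 1 } ⇒ simplest 1/2
brr: Left { 0 }, Right { 1/2,1 } ⇒ simplest 1/4
brrb: Left { 0,1/4 }, Right { 1/2,1 } ⇒ simplest 3/8
brrbr: Left { 0,1/4 }, Right { 3/8,1/2,1 } ⇒ simplest 5/16
brrbrb: Left { 0,1/4,5/16 }, Right { 3/8,1/2,1 } ⇒ simplest 11/32
brrbrbb: Left { 0,1/4,5/16,11/32 }, Right { 3/8,1/2,1 } ⇒ simplest 23/64
brrbrbbr: Left { 0,1/4,5/16,11/32 }, Right { 23/64,3/8,1/2,1 } ⇒ simplest 45/128
brrbrbbrb: Left { 0,1/4,5/16,11/32,45/128 }, Right { 23/64,3/8,1/2,1 } ⇒ simplest 91/256
brrbrbbrbr: Left { 0,1/4,5/16,11/32,45/128 }, Right { 91/256,23/64,3/8,1/2,1 } ⇒ simplest 181/512
brrbrbbrbrb: Left { 0,1/4,5/16,11/32,45/128,181/512 }, Right { 91/256,23/64,3/8,1/2,1 } ⇒ simplest 363/1024
brrbrbbrbrbr: Left { 0,1/4,5/16,11/32,45/128,181/512 }, Right { 363/1024,91/256,23/64,3/8,1/2,1 } ⇒ simplest 725/2048

725/2048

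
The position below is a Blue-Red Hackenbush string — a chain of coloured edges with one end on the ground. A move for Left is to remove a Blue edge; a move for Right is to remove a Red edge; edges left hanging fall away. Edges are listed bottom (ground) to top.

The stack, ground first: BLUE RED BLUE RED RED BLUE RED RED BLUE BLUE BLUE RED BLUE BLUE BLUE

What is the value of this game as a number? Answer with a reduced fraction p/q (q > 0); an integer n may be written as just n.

g_1 [B]  L=[0]  R=[·]  → 1
g_2 [BR]  L=[0]  R=[1]  → 1/2
g_3 [BRB]  L=[0,1/2]  R=[1]  → 3/4
g_4 [BRBR]  L=[0,1/2]  R=[3/4,1]  → 5/8
g_5 [BRBRR]  L=[0,1/2]  R=[5/8,3/4,1]  → 9/16
g_6 [BRBRRB]  L=[0,1/2,9/16]  R=[5/8,3/4,1]  → 19/32
g_7 [BRBRRBR]  L=[0,1/2,9/16]  R=[19/32,5/8,3/4,1]  → 37/64
g_8 [BRBRRBRR]  L=[0,1/2,9/16]  R=[37/64,19/32,5/8,3/4,1]  → 73/128
g_9 [BRBRRBRRB]  L=[0,1/2,9/16,73/128]  R=[37/64,19/32,5/8,3/4,1]  → 147/256
g_10 [BRBRRBRRBB]  L=[0,1/2,9/16,73/128,147/256]  R=[37/64,19/32,5/8,3/4,1]  → 295/512
g_11 [BRBRRBRRBBB]  L=[0,1/2,9/16,73/128,147/256,295/512]  R=[37/64,19/32,5/8,3/4,1]  → 591/1024
g_12 [BRBRRBRRBBBR]  L=[0,1/2,9/16,73/128,147/256,295/512]  R=[591/1024,37/64,19/32,5/8,3/4,1]  → 1181/2048
g_13 [BRBRRBRRBBBRB]  L=[0,1/2,9/16,73/128,147/256,295/512,1181/2048]  R=[591/1024,37/64,19/32,5/8,3/4,1]  → 2363/4096
g_14 [BRBRRBRRBBBRBB]  L=[0,1/2,9/16,73/128,147/256,295/512,1181/2048,2363/4096]  R=[591/1024,37/64,19/32,5/8,3/4,1]  → 4727/8192
g_15 [BRBRRBRRBBBRBBB]  L=[0,1/2,9/16,73/128,147/256,295/512,1181/2048,2363/4096,4727/8192]  R=[591/1024,37/64,19/32,5/8,3/4,1]  → 9455/16384

9455/16384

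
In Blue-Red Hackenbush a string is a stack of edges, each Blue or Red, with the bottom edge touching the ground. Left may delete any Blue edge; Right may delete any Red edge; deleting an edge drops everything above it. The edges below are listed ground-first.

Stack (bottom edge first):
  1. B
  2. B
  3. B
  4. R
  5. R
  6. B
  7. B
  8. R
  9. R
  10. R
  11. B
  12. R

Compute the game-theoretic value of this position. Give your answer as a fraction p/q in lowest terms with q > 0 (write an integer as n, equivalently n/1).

1221/512

1 of 12 · B · max L 0 · min R +∞ = 1
2 of 12 · BB · max L 1 · min R +∞ = 2
3 of 12 · BBB · max L 2 · min R +∞ = 3
4 of 12 · BBBR · max L 2 · min R 3 = 5/2
5 of 12 · BBBRR · max L 2 · min R 5/2 = 9/4
6 of 12 · BBBRRB · max L 9/4 · min R 5/2 = 19/8
7 of 12 · BBBRRBB · max L 19/8 · min R 5/2 = 39/16
8 of 12 · BBBRRBBR · max L 19/8 · min R 39/16 = 77/32
9 of 12 · BBBRRBBRR · max L 19/8 · min R 77/32 = 153/64
10 of 12 · BBBRRBBRRR · max L 19/8 · min R 153/64 = 305/128
11 of 12 · BBBRRBBRRRB · max L 305/128 · min R 153/64 = 611/256
12 of 12 · BBBRRBBRRRBR · max L 305/128 · min R 611/256 = 1221/512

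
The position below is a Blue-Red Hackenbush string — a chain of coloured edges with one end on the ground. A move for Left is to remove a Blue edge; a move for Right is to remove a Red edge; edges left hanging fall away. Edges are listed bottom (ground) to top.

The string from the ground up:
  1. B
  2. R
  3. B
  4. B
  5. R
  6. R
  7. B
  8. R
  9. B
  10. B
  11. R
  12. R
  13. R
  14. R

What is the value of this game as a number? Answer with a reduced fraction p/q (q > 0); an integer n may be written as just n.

6497/8192

edge 1 of 14 (B): { 0 | none } = 1
edge 2 of 14 (R): { 0 | 1 } = 1/2
edge 3 of 14 (B): { 0 1/2 | 1 } = 3/4
edge 4 of 14 (B): { 0 1/2 3/4 | 1 } = 7/8
edge 5 of 14 (R): { 0 1/2 3/4 | 7/8 1 } = 13/16
edge 6 of 14 (R): { 0 1/2 3/4 | 13/16 7/8 1 } = 25/32
edge 7 of 14 (B): { 0 1/2 3/4 25/32 | 13/16 7/8 1 } = 51/64
edge 8 of 14 (R): { 0 1/2 3/4 25/32 | 51/64 13/16 7/8 1 } = 101/128
edge 9 of 14 (B): { 0 1/2 3/4 25/32 101/128 | 51/64 13/16 7/8 1 } = 203/256
edge 10 of 14 (B): { 0 1/2 3/4 25/32 101/128 203/256 | 51/64 13/16 7/8 1 } = 407/512
edge 11 of 14 (R): { 0 1/2 3/4 25/32 101/128 203/256 | 407/512 51/64 13/16 7/8 1 } = 813/1024
edge 12 of 14 (R): { 0 1/2 3/4 25/32 101/128 203/256 | 813/1024 407/512 51/64 13/16 7/8 1 } = 1625/2048
edge 13 of 14 (R): { 0 1/2 3/4 25/32 101/128 203/256 | 1625/2048 813/1024 407/512 51/64 13/16 7/8 1 } = 3249/4096
edge 14 of 14 (R): { 0 1/2 3/4 25/32 101/128 203/256 | 3249/4096 1625/2048 813/1024 407/512 51/64 13/16 7/8 1 } = 6497/8192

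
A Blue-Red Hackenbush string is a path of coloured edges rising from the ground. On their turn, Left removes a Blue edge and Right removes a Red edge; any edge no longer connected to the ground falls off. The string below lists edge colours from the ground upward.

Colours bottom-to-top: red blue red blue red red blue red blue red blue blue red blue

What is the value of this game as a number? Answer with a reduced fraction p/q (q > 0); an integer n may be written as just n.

step 1: add red to get r; options L={ (no moves) } R={ 0 } gives -1
step 2: add blue to get rb; options L={ -1 } R={ 0 } gives -1/2
step 3: add red to get rbr; options L={ -1 } R={ -1/2; 0 } gives -3/4
step 4: add blue to get rbrb; options L={ -1; -3/4 } R={ -1/2; 0 } gives -5/8
step 5: add red to get rbrbr; options L={ -1; -3/4 } R={ -5/8; -1/2; 0 } gives -11/16
step 6: add red to get rbrbrr; options L={ -1; -3/4 } R={ -11/16; -5/8; -1/2; 0 } gives -23/32
step 7: add blue to get rbrbrrb; options L={ -1; -3/4; -23/32 } R={ -11/16; -5/8; -1/2; 0 } gives -45/64
step 8: add red to get rbrbrrbr; options L={ -1; -3/4; -23/32 } R={ -45/64; -11/16; -5/8; -1/2; 0 } gives -91/128
step 9: add blue to get rbrbrrbrb; options L={ -1; -3/4; -23/32; -91/128 } R={ -45/64; -11/16; -5/8; -1/2; 0 } gives -181/256
step 10: add red to get rbrbrrbrbr; options L={ -1; -3/4; -23/32; -91/128 } R={ -181/256; -45/64; -11/16; -5/8; -1/2; 0 } gives -363/512
step 11: add blue to get rbrbrrbrbrb; options L={ -1; -3/4; -23/32; -91/128; -363/512 } R={ -181/256; -45/64; -11/16; -5/8; -1/2; 0 } gives -725/1024
step 12: add blue to get rbrbrrbrbrbb; options L={ -1; -3/4; -23/32; -91/128; -363/512; -725/1024 } R={ -181/256; -45/64; -11/16; -5/8; -1/2; 0 } gives -1449/2048
step 13: add red to get rbrbrrbrbrbbr; options L={ -1; -3/4; -23/32; -91/128; -363/512; -725/1024 } R={ -1449/2048; -181/256; -45/64; -11/16; -5/8; -1/2; 0 } gives -2899/4096
step 14: add blue to get rbrbrrbrbrbbrb; options L={ -1; -3/4; -23/32; -91/128; -363/512; -725/1024; -2899/4096 } R={ -1449/2048; -181/256; -45/64; -11/16; -5/8; -1/2; 0 } gives -5797/8192

-5797/8192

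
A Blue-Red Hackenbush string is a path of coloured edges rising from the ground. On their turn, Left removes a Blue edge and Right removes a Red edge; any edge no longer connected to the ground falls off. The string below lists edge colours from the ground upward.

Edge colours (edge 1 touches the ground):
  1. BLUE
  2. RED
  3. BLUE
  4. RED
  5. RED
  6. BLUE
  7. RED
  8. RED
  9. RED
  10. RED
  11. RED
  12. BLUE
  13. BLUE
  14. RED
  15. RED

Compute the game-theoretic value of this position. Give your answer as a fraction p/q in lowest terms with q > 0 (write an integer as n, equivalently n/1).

9241/16384

step 1: add BLUE to get B; options L={ 0 } R={  } -> 1
step 2: add RED to get BR; options L={ 0 } R={ 1 } -> 1/2
step 3: add BLUE to get BRB; options L={ 0,1/2 } R={ 1 } -> 3/4
step 4: add RED to get BRBR; options L={ 0,1/2 } R={ 3/4,1 } -> 5/8
step 5: add RED to get BRBRR; options L={ 0,1/2 } R={ 5/8,3/4,1 } -> 9/16
step 6: add BLUE to get BRBRRB; options L={ 0,1/2,9/16 } R={ 5/8,3/4,1 } -> 19/32
step 7: add RED to get BRBRRBR; options L={ 0,1/2,9/16 } R={ 19/32,5/8,3/4,1 } -> 37/64
step 8: add RED to get BRBRRBRR; options L={ 0,1/2,9/16 } R={ 37/64,19/32,5/8,3/4,1 } -> 73/128
step 9: add RED to get BRBRRBRRR; options L={ 0,1/2,9/16 } R={ 73/128,37/64,19/32,5/8,3/4,1 } -> 145/256
step 10: add RED to get BRBRRBRRRR; options L={ 0,1/2,9/16 } R={ 145/256,73/128,37/64,19/32,5/8,3/4,1 } -> 289/512
step 11: add RED to get BRBRRBRRRRR; options L={ 0,1/2,9/16 } R={ 289/512,145/256,73/128,37/64,19/32,5/8,3/4,1 } -> 577/1024
step 12: add BLUE to get BRBRRBRRRRRB; options L={ 0,1/2,9/16,577/1024 } R={ 289/512,145/256,73/128,37/64,19/32,5/8,3/4,1 } -> 1155/2048
step 13: add BLUE to get BRBRRBRRRRRBB; options L={ 0,1/2,9/16,577/1024,1155/2048 } R={ 289/512,145/256,73/128,37/64,19/32,5/8,3/4,1 } -> 2311/4096
step 14: add RED to get BRBRRBRRRRRBBR; options L={ 0,1/2,9/16,577/1024,1155/2048 } R={ 2311/4096,289/512,145/256,73/128,37/64,19/32,5/8,3/4,1 } -> 4621/8192
step 15: add RED to get BRBRRBRRRRRBBRR; options L={ 0,1/2,9/16,577/1024,1155/2048 } R={ 4621/8192,2311/4096,289/512,145/256,73/128,37/64,19/32,5/8,3/4,1 } -> 9241/16384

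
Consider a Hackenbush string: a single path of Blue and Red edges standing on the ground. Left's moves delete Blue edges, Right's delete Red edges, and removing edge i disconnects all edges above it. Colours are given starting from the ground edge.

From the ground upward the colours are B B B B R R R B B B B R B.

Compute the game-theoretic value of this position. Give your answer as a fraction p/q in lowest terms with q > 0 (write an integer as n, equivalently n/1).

edge 1 of 13 (B): { 0 |  } → 1
edge 2 of 13 (B): { 0, 1 |  } → 2
edge 3 of 13 (B): { 0, 1, 2 |  } → 3
edge 4 of 13 (B): { 0, 1, 2, 3 |  } → 4
edge 5 of 13 (R): { 0, 1, 2, 3 | 4 } → 7/2
edge 6 of 13 (R): { 0, 1, 2, 3 | 7/2, 4 } → 13/4
edge 7 of 13 (R): { 0, 1, 2, 3 | 13/4, 7/2, 4 } → 25/8
edge 8 of 13 (B): { 0, 1, 2, 3, 25/8 | 13/4, 7/2, 4 } → 51/16
edge 9 of 13 (B): { 0, 1, 2, 3, 25/8, 51/16 | 13/4, 7/2, 4 } → 103/32
edge 10 of 13 (B): { 0, 1, 2, 3, 25/8, 51/16, 103/32 | 13/4, 7/2, 4 } → 207/64
edge 11 of 13 (B): { 0, 1, 2, 3, 25/8, 51/16, 103/32, 207/64 | 13/4, 7/2, 4 } → 415/128
edge 12 of 13 (R): { 0, 1, 2, 3, 25/8, 51/16, 103/32, 207/64 | 415/128, 13/4, 7/2, 4 } → 829/256
edge 13 of 13 (B): { 0, 1, 2, 3, 25/8, 51/16, 103/32, 207/64, 829/256 | 415/128, 13/4, 7/2, 4 } → 1659/512

1659/512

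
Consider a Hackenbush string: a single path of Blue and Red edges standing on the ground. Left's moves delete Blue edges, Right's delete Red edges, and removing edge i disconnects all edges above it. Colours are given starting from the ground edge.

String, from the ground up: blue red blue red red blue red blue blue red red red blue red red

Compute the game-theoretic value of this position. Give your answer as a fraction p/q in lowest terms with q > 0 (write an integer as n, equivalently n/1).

9609/16384

Recurse on prefixes of the 15-edge string blue red blue red red blue red blue blue red red red blue red red:
1 of 15 · b · max L 0 · min R +∞ gives 1
2 of 15 · br · max L 0 · min R 1 gives 1/2
3 of 15 · brb · max L 1/2 · min R 1 gives 3/4
4 of 15 · brbr · max L 1/2 · min R 3/4 gives 5/8
5 of 15 · brbrr · max L 1/2 · min R 5/8 gives 9/16
6 of 15 · brbrrb · max L 9/16 · min R 5/8 gives 19/32
7 of 15 · brbrrbr · max L 9/16 · min R 19/32 gives 37/64
8 of 15 · brbrrbrb · max L 37/64 · min R 19/32 gives 75/128
9 of 15 · brbrrbrbb · max L 75/128 · min R 19/32 gives 151/256
10 of 15 · brbrrbrbbr · max L 75/128 · min R 151/256 gives 301/512
11 of 15 · brbrrbrbbrr · max L 75/128 · min R 301/512 gives 601/1024
12 of 15 · brbrrbrbbrrr · max L 75/128 · min R 601/1024 gives 1201/2048
13 of 15 · brbrrbrbbrrrb · max L 1201/2048 · min R 601/1024 gives 2403/4096
14 of 15 · brbrrbrbbrrrbr · max L 1201/2048 · min R 2403/4096 gives 4805/8192
15 of 15 · brbrrbrbbrrrbrr · max L 1201/2048 · min R 4805/8192 gives 9609/16384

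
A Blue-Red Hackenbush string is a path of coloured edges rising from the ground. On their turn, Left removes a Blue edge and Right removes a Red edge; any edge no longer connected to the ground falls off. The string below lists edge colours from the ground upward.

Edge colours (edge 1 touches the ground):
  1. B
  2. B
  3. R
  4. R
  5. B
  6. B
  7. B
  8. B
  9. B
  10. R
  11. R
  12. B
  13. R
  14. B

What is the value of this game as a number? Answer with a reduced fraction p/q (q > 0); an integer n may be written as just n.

6091/4096

Build g(s[:k]) for k = 1..14, string s = B B R R B B B B B R R B R B.
step 1: add B to get B; options L={ 0 } R={ (no moves) } -> 1
step 2: add B to get BB; options L={ 0; 1 } R={ (no moves) } -> 2
step 3: add R to get BBR; options L={ 0; 1 } R={ 2 } -> 3/2
step 4: add R to get BBRR; options L={ 0; 1 } R={ 3/2; 2 } -> 5/4
step 5: add B to get BBRRB; options L={ 0; 1; 5/4 } R={ 3/2; 2 } -> 11/8
step 6: add B to get BBRRBB; options L={ 0; 1; 5/4; 11/8 } R={ 3/2; 2 } -> 23/16
step 7: add B to get BBRRBBB; options L={ 0; 1; 5/4; 11/8; 23/16 } R={ 3/2; 2 } -> 47/32
step 8: add B to get BBRRBBBB; options L={ 0; 1; 5/4; 11/8; 23/16; 47/32 } R={ 3/2; 2 } -> 95/64
step 9: add B to get BBRRBBBBB; options L={ 0; 1; 5/4; 11/8; 23/16; 47/32; 95/64 } R={ 3/2; 2 } -> 191/128
step 10: add R to get BBRRBBBBBR; options L={ 0; 1; 5/4; 11/8; 23/16; 47/32; 95/64 } R={ 191/128; 3/2; 2 } -> 381/256
step 11: add R to get BBRRBBBBBRR; options L={ 0; 1; 5/4; 11/8; 23/16; 47/32; 95/64 } R={ 381/256; 191/128; 3/2; 2 } -> 761/512
step 12: add B to get BBRRBBBBBRRB; options L={ 0; 1; 5/4; 11/8; 23/16; 47/32; 95/64; 761/512 } R={ 381/256; 191/128; 3/2; 2 } -> 1523/1024
step 13: add R to get BBRRBBBBBRRBR; options L={ 0; 1; 5/4; 11/8; 23/16; 47/32; 95/64; 761/512 } R={ 1523/1024; 381/256; 191/128; 3/2; 2 } -> 3045/2048
step 14: add B to get BBRRBBBBBRRBRB; options L={ 0; 1; 5/4; 11/8; 23/16; 47/32; 95/64; 761/512; 3045/2048 } R={ 1523/1024; 381/256; 191/128; 3/2; 2 } -> 6091/4096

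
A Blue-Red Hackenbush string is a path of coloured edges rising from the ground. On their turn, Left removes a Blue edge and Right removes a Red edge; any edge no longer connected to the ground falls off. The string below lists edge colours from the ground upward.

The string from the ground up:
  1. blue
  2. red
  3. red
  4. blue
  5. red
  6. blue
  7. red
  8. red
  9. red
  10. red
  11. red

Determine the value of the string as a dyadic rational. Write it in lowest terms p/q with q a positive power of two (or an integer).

321/1024

Build val(s[:k]) for k = 1..11, string s = blue red red blue red blue red red red red red.
edge 1 of 11 (blue): { 0 | — } — 1
edge 2 of 11 (red): { 0 | 1 } — 1/2
edge 3 of 11 (red): { 0 | 1/2; 1 } — 1/4
edge 4 of 11 (blue): { 0; 1/4 | 1/2; 1 } — 3/8
edge 5 of 11 (red): { 0; 1/4 | 3/8; 1/2; 1 } — 5/16
edge 6 of 11 (blue): { 0; 1/4; 5/16 | 3/8; 1/2; 1 } — 11/32
edge 7 of 11 (red): { 0; 1/4; 5/16 | 11/32; 3/8; 1/2; 1 } — 21/64
edge 8 of 11 (red): { 0; 1/4; 5/16 | 21/64; 11/32; 3/8; 1/2; 1 } — 41/128
edge 9 of 11 (red): { 0; 1/4; 5/16 | 41/128; 21/64; 11/32; 3/8; 1/2; 1 } — 81/256
edge 10 of 11 (red): { 0; 1/4; 5/16 | 81/256; 41/128; 21/64; 11/32; 3/8; 1/2; 1 } — 161/512
edge 11 of 11 (red): { 0; 1/4; 5/16 | 161/512; 81/256; 41/128; 21/64; 11/32; 3/8; 1/2; 1 } — 321/1024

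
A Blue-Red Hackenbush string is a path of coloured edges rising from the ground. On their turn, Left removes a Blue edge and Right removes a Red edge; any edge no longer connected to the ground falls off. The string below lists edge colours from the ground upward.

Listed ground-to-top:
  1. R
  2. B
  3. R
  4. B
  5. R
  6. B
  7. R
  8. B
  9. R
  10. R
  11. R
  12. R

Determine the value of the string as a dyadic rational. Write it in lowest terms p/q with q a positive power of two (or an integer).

-1375/2048

step 1: add R to get R; options L={  } R={ 0 } = -1
step 2: add B to get RB; options L={ -1 } R={ 0 } = -1/2
step 3: add R to get RBR; options L={ -1 } R={ -1/2, 0 } = -3/4
step 4: add B to get RBRB; options L={ -1, -3/4 } R={ -1/2, 0 } = -5/8
step 5: add R to get RBRBR; options L={ -1, -3/4 } R={ -5/8, -1/2, 0 } = -11/16
step 6: add B to get RBRBRB; options L={ -1, -3/4, -11/16 } R={ -5/8, -1/2, 0 } = -21/32
step 7: add R to get RBRBRBR; options L={ -1, -3/4, -11/16 } R={ -21/32, -5/8, -1/2, 0 } = -43/64
step 8: add B to get RBRBRBRB; options L={ -1, -3/4, -11/16, -43/64 } R={ -21/32, -5/8, -1/2, 0 } = -85/128
step 9: add R to get RBRBRBRBR; options L={ -1, -3/4, -11/16, -43/64 } R={ -85/128, -21/32, -5/8, -1/2, 0 } = -171/256
step 10: add R to get RBRBRBRBRR; options L={ -1, -3/4, -11/16, -43/64 } R={ -171/256, -85/128, -21/32, -5/8, -1/2, 0 } = -343/512
step 11: add R to get RBRBRBRBRRR; options L={ -1, -3/4, -11/16, -43/64 } R={ -343/512, -171/256, -85/128, -21/32, -5/8, -1/2, 0 } = -687/1024
step 12: add R to get RBRBRBRBRRRR; options L={ -1, -3/4, -11/16, -43/64 } R={ -687/1024, -343/512, -171/256, -85/128, -21/32, -5/8, -1/2, 0 } = -1375/2048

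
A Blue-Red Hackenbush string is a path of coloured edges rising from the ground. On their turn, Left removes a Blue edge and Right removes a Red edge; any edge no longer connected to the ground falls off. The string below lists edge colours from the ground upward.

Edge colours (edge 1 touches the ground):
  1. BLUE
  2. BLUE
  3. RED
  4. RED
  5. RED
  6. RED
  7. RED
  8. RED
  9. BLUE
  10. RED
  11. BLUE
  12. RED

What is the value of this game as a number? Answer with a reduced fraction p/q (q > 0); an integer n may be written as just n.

1045/1024

1 of 12 · B · max L 0 · min R +∞ → 1
2 of 12 · BB · max L 1 · min R +∞ → 2
3 of 12 · BBR · max L 1 · min R 2 → 3/2
4 of 12 · BBRR · max L 1 · min R 3/2 → 5/4
5 of 12 · BBRRR · max L 1 · min R 5/4 → 9/8
6 of 12 · BBRRRR · max L 1 · min R 9/8 → 17/16
7 of 12 · BBRRRRR · max L 1 · min R 17/16 → 33/32
8 of 12 · BBRRRRRR · max L 1 · min R 33/32 → 65/64
9 of 12 · BBRRRRRRB · max L 65/64 · min R 33/32 → 131/128
10 of 12 · BBRRRRRRBR · max L 65/64 · min R 131/128 → 261/256
11 of 12 · BBRRRRRRBRB · max L 261/256 · min R 131/128 → 523/512
12 of 12 · BBRRRRRRBRBR · max L 261/256 · min R 523/512 → 1045/1024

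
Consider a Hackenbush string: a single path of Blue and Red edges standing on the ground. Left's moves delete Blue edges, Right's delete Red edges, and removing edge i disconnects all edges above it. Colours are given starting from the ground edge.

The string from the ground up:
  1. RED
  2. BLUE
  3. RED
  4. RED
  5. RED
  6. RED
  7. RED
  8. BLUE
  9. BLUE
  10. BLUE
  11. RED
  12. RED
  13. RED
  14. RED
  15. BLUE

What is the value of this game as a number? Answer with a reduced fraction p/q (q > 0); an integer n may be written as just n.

R: Left { (no moves) }, Right { 0 } — simplest -1
RB: Left { -1 }, Right { 0 } — simplest -1/2
RBR: Left { -1 }, Right { -1/2; 0 } — simplest -3/4
RBRR: Left { -1 }, Right { -3/4; -1/2; 0 } — simplest -7/8
RBRRR: Left { -1 }, Right { -7/8; -3/4; -1/2; 0 } — simplest -15/16
RBRRRR: Left { -1 }, Right { -15/16; -7/8; -3/4; -1/2; 0 } — simplest -31/32
RBRRRRR: Left { -1 }, Right { -31/32; -15/16; -7/8; -3/4; -1/2; 0 } — simplest -63/64
RBRRRRRB: Left { -1; -63/64 }, Right { -31/32; -15/16; -7/8; -3/4; -1/2; 0 } — simplest -125/128
RBRRRRRBB: Left { -1; -63/64; -125/128 }, Right { -31/32; -15/16; -7/8; -3/4; -1/2; 0 } — simplest -249/256
RBRRRRRBBB: Left { -1; -63/64; -125/128; -249/256 }, Right { -31/32; -15/16; -7/8; -3/4; -1/2; 0 } — simplest -497/512
RBRRRRRBBBR: Left { -1; -63/64; -125/128; -249/256 }, Right { -497/512; -31/32; -15/16; -7/8; -3/4; -1/2; 0 } — simplest -995/1024
RBRRRRRBBBRR: Left { -1; -63/64; -125/128; -249/256 }, Right { -995/1024; -497/512; -31/32; -15/16; -7/8; -3/4; -1/2; 0 } — simplest -1991/2048
RBRRRRRBBBRRR: Left { -1; -63/64; -125/128; -249/256 }, Right { -1991/2048; -995/1024; -497/512; -31/32; -15/16; -7/8; -3/4; -1/2; 0 } — simplest -3983/4096
RBRRRRRBBBRRRR: Left { -1; -63/64; -125/128; -249/256 }, Right { -3983/4096; -1991/2048; -995/1024; -497/512; -31/32; -15/16; -7/8; -3/4; -1/2; 0 } — simplest -7967/8192
RBRRRRRBBBRRRRB: Left { -1; -63/64; -125/128; -249/256; -7967/8192 }, Right { -3983/4096; -1991/2048; -995/1024; -497/512; -31/32; -15/16; -7/8; -3/4; -1/2; 0 } — simplest -15933/16384

-15933/16384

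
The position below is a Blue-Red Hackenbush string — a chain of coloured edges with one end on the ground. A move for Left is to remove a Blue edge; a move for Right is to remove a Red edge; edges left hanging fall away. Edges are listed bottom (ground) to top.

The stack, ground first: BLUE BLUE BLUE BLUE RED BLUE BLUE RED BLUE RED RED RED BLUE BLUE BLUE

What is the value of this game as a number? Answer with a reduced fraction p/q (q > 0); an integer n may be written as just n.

val_1 [B]  L=[0]  R=[∅]  → 1
val_2 [BB]  L=[0,1]  R=[∅]  → 2
val_3 [BBB]  L=[0,1,2]  R=[∅]  → 3
val_4 [BBBB]  L=[0,1,2,3]  R=[∅]  → 4
val_5 [BBBBR]  L=[0,1,2,3]  R=[4]  → 7/2
val_6 [BBBBRB]  L=[0,1,2,3,7/2]  R=[4]  → 15/4
val_7 [BBBBRBB]  L=[0,1,2,3,7/2,15/4]  R=[4]  → 31/8
val_8 [BBBBRBBR]  L=[0,1,2,3,7/2,15/4]  R=[31/8,4]  → 61/16
val_9 [BBBBRBBRB]  L=[0,1,2,3,7/2,15/4,61/16]  R=[31/8,4]  → 123/32
val_10 [BBBBRBBRBR]  L=[0,1,2,3,7/2,15/4,61/16]  R=[123/32,31/8,4]  → 245/64
val_11 [BBBBRBBRBRR]  L=[0,1,2,3,7/2,15/4,61/16]  R=[245/64,123/32,31/8,4]  → 489/128
val_12 [BBBBRBBRBRRR]  L=[0,1,2,3,7/2,15/4,61/16]  R=[489/128,245/64,123/32,31/8,4]  → 977/256
val_13 [BBBBRBBRBRRRB]  L=[0,1,2,3,7/2,15/4,61/16,977/256]  R=[489/128,245/64,123/32,31/8,4]  → 1955/512
val_14 [BBBBRBBRBRRRBB]  L=[0,1,2,3,7/2,15/4,61/16,977/256,1955/512]  R=[489/128,245/64,123/32,31/8,4]  → 3911/1024
val_15 [BBBBRBBRBRRRBBB]  L=[0,1,2,3,7/2,15/4,61/16,977/256,1955/512,3911/1024]  R=[489/128,245/64,123/32,31/8,4]  → 7823/2048

7823/2048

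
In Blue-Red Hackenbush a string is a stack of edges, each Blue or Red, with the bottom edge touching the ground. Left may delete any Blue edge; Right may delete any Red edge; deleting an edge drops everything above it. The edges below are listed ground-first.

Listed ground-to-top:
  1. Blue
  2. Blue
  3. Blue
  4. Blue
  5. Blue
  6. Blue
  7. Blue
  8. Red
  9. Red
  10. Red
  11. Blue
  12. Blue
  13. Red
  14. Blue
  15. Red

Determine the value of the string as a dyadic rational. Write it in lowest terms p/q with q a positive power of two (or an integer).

B: Left { 0 }, Right { ∅ } gives simplest 1
BB: Left { 0, 1 }, Right { ∅ } gives simplest 2
BBB: Left { 0, 1, 2 }, Right { ∅ } gives simplest 3
BBBB: Left { 0, 1, 2, 3 }, Right { ∅ } gives simplest 4
BBBBB: Left { 0, 1, 2, 3, 4 }, Right { ∅ } gives simplest 5
BBBBBB: Left { 0, 1, 2, 3, 4, 5 }, Right { ∅ } gives simplest 6
BBBBBBB: Left { 0, 1, 2, 3, 4, 5, 6 }, Right { ∅ } gives simplest 7
BBBBBBBR: Left { 0, 1, 2, 3, 4, 5, 6 }, Right { 7 } gives simplest 13/2
BBBBBBBRR: Left { 0, 1, 2, 3, 4, 5, 6 }, Right { 13/2, 7 } gives simplest 25/4
BBBBBBBRRR: Left { 0, 1, 2, 3, 4, 5, 6 }, Right { 25/4, 13/2, 7 } gives simplest 49/8
BBBBBBBRRRB: Left { 0, 1, 2, 3, 4, 5, 6, 49/8 }, Right { 25/4, 13/2, 7 } gives simplest 99/16
BBBBBBBRRRBB: Left { 0, 1, 2, 3, 4, 5, 6, 49/8, 99/16 }, Right { 25/4, 13/2, 7 } gives simplest 199/32
BBBBBBBRRRBBR: Left { 0, 1, 2, 3, 4, 5, 6, 49/8, 99/16 }, Right { 199/32, 25/4, 13/2, 7 } gives simplest 397/64
BBBBBBBRRRBBRB: Left { 0, 1, 2, 3, 4, 5, 6, 49/8, 99/16, 397/64 }, Right { 199/32, 25/4, 13/2, 7 } gives simplest 795/128
BBBBBBBRRRBBRBR: Left { 0, 1, 2, 3, 4, 5, 6, 49/8, 99/16, 397/64 }, Right { 795/128, 199/32, 25/4, 13/2, 7 } gives simplest 1589/256

1589/256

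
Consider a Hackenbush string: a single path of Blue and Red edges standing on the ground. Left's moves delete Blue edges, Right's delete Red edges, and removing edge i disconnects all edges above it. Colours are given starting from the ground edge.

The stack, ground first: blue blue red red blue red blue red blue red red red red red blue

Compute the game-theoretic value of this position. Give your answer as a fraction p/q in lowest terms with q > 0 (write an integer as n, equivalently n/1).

edge 1 of 15 (blue): { 0 |  } => 1
edge 2 of 15 (blue): { 0, 1 |  } => 2
edge 3 of 15 (red): { 0, 1 | 2 } => 3/2
edge 4 of 15 (red): { 0, 1 | 3/2, 2 } => 5/4
edge 5 of 15 (blue): { 0, 1, 5/4 | 3/2, 2 } => 11/8
edge 6 of 15 (red): { 0, 1, 5/4 | 11/8, 3/2, 2 } => 21/16
edge 7 of 15 (blue): { 0, 1, 5/4, 21/16 | 11/8, 3/2, 2 } => 43/32
edge 8 of 15 (red): { 0, 1, 5/4, 21/16 | 43/32, 11/8, 3/2, 2 } => 85/64
edge 9 of 15 (blue): { 0, 1, 5/4, 21/16, 85/64 | 43/32, 11/8, 3/2, 2 } => 171/128
edge 10 of 15 (red): { 0, 1, 5/4, 21/16, 85/64 | 171/128, 43/32, 11/8, 3/2, 2 } => 341/256
edge 11 of 15 (red): { 0, 1, 5/4, 21/16, 85/64 | 341/256, 171/128, 43/32, 11/8, 3/2, 2 } => 681/512
edge 12 of 15 (red): { 0, 1, 5/4, 21/16, 85/64 | 681/512, 341/256, 171/128, 43/32, 11/8, 3/2, 2 } => 1361/1024
edge 13 of 15 (red): { 0, 1, 5/4, 21/16, 85/64 | 1361/1024, 681/512, 341/256, 171/128, 43/32, 11/8, 3/2, 2 } => 2721/2048
edge 14 of 15 (red): { 0, 1, 5/4, 21/16, 85/64 | 2721/2048, 1361/1024, 681/512, 341/256, 171/128, 43/32, 11/8, 3/2, 2 } => 5441/4096
edge 15 of 15 (blue): { 0, 1, 5/4, 21/16, 85/64, 5441/4096 | 2721/2048, 1361/1024, 681/512, 341/256, 171/128, 43/32, 11/8, 3/2, 2 } => 10883/8192

10883/8192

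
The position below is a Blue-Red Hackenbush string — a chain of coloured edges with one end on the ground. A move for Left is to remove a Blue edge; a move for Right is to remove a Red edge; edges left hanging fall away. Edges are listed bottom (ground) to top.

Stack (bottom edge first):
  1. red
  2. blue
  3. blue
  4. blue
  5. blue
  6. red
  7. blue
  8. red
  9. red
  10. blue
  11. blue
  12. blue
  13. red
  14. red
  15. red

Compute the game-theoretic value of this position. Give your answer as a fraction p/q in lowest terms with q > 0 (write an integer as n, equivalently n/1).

edge 1 of 15 (red): { — | 0 } -> -1
edge 2 of 15 (blue): { -1 | 0 } -> -1/2
edge 3 of 15 (blue): { -1 -1/2 | 0 } -> -1/4
edge 4 of 15 (blue): { -1 -1/2 -1/4 | 0 } -> -1/8
edge 5 of 15 (blue): { -1 -1/2 -1/4 -1/8 | 0 } -> -1/16
edge 6 of 15 (red): { -1 -1/2 -1/4 -1/8 | -1/16 0 } -> -3/32
edge 7 of 15 (blue): { -1 -1/2 -1/4 -1/8 -3/32 | -1/16 0 } -> -5/64
edge 8 of 15 (red): { -1 -1/2 -1/4 -1/8 -3/32 | -5/64 -1/16 0 } -> -11/128
edge 9 of 15 (red): { -1 -1/2 -1/4 -1/8 -3/32 | -11/128 -5/64 -1/16 0 } -> -23/256
edge 10 of 15 (blue): { -1 -1/2 -1/4 -1/8 -3/32 -23/256 | -11/128 -5/64 -1/16 0 } -> -45/512
edge 11 of 15 (blue): { -1 -1/2 -1/4 -1/8 -3/32 -23/256 -45/512 | -11/128 -5/64 -1/16 0 } -> -89/1024
edge 12 of 15 (blue): { -1 -1/2 -1/4 -1/8 -3/32 -23/256 -45/512 -89/1024 | -11/128 -5/64 -1/16 0 } -> -177/2048
edge 13 of 15 (red): { -1 -1/2 -1/4 -1/8 -3/32 -23/256 -45/512 -89/1024 | -177/2048 -11/128 -5/64 -1/16 0 } -> -355/4096
edge 14 of 15 (red): { -1 -1/2 -1/4 -1/8 -3/32 -23/256 -45/512 -89/1024 | -355/4096 -177/2048 -11/128 -5/64 -1/16 0 } -> -711/8192
edge 15 of 15 (red): { -1 -1/2 -1/4 -1/8 -3/32 -23/256 -45/512 -89/1024 | -711/8192 -355/4096 -177/2048 -11/128 -5/64 -1/16 0 } -> -1423/16384

-1423/16384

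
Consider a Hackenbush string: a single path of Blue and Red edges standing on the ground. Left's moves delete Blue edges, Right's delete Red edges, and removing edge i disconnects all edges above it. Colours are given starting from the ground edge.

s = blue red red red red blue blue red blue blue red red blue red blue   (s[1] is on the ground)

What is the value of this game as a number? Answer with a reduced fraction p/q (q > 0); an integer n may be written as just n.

Prefix values for blue red red red red blue blue red blue blue red red blue red blue via {L|R} + simplicity:
step 1: add blue to get b; options L={ 0 } R={ · } -> 1
step 2: add red to get br; options L={ 0 } R={ 1 } -> 1/2
step 3: add red to get brr; options L={ 0 } R={ 1/2, 1 } -> 1/4
step 4: add red to get brrr; options L={ 0 } R={ 1/4, 1/2, 1 } -> 1/8
step 5: add red to get brrrr; options L={ 0 } R={ 1/8, 1/4, 1/2, 1 } -> 1/16
step 6: add blue to get brrrrb; options L={ 0, 1/16 } R={ 1/8, 1/4, 1/2, 1 } -> 3/32
step 7: add blue to get brrrrbb; options L={ 0, 1/16, 3/32 } R={ 1/8, 1/4, 1/2, 1 } -> 7/64
step 8: add red to get brrrrbbr; options L={ 0, 1/16, 3/32 } R={ 7/64, 1/8, 1/4, 1/2, 1 } -> 13/128
step 9: add blue to get brrrrbbrb; options L={ 0, 1/16, 3/32, 13/128 } R={ 7/64, 1/8, 1/4, 1/2, 1 } -> 27/256
step 10: add blue to get brrrrbbrbb; options L={ 0, 1/16, 3/32, 13/128, 27/256 } R={ 7/64, 1/8, 1/4, 1/2, 1 } -> 55/512
step 11: add red to get brrrrbbrbbr; options L={ 0, 1/16, 3/32, 13/128, 27/256 } R={ 55/512, 7/64, 1/8, 1/4, 1/2, 1 } -> 109/1024
step 12: add red to get brrrrbbrbbrr; options L={ 0, 1/16, 3/32, 13/128, 27/256 } R={ 109/1024, 55/512, 7/64, 1/8, 1/4, 1/2, 1 } -> 217/2048
step 13: add blue to get brrrrbbrbbrrb; options L={ 0, 1/16, 3/32, 13/128, 27/256, 217/2048 } R={ 109/1024, 55/512, 7/64, 1/8, 1/4, 1/2, 1 } -> 435/4096
step 14: add red to get brrrrbbrbbrrbr; options L={ 0, 1/16, 3/32, 13/128, 27/256, 217/2048 } R={ 435/4096, 109/1024, 55/512, 7/64, 1/8, 1/4, 1/2, 1 } -> 869/8192
step 15: add blue to get brrrrbbrbbrrbrb; options L={ 0, 1/16, 3/32, 13/128, 27/256, 217/2048, 869/8192 } R={ 435/4096, 109/1024, 55/512, 7/64, 1/8, 1/4, 1/2, 1 } -> 1739/16384

1739/16384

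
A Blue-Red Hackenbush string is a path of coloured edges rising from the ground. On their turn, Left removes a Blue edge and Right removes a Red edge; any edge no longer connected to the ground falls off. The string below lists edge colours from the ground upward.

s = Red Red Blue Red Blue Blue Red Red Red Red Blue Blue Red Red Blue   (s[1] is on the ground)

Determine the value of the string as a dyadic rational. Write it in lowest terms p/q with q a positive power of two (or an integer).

-13261/8192

Recurse on prefixes of the 15-edge string Red Red Blue Red Blue Blue Red Red Red Red Blue Blue Red Red Blue:
1 of 15 · R · max L −∞ · min R 0 => -1
2 of 15 · RR · max L −∞ · min R -1 => -2
3 of 15 · RRB · max L -2 · min R -1 => -3/2
4 of 15 · RRBR · max L -2 · min R -3/2 => -7/4
5 of 15 · RRBRB · max L -7/4 · min R -3/2 => -13/8
6 of 15 · RRBRBB · max L -13/8 · min R -3/2 => -25/16
7 of 15 · RRBRBBR · max L -13/8 · min R -25/16 => -51/32
8 of 15 · RRBRBBRR · max L -13/8 · min R -51/32 => -103/64
9 of 15 · RRBRBBRRR · max L -13/8 · min R -103/64 => -207/128
10 of 15 · RRBRBBRRRR · max L -13/8 · min R -207/128 => -415/256
11 of 15 · RRBRBBRRRRB · max L -415/256 · min R -207/128 => -829/512
12 of 15 · RRBRBBRRRRBB · max L -829/512 · min R -207/128 => -1657/1024
13 of 15 · RRBRBBRRRRBBR · max L -829/512 · min R -1657/1024 => -3315/2048
14 of 15 · RRBRBBRRRRBBRR · max L -829/512 · min R -3315/2048 => -6631/4096
15 of 15 · RRBRBBRRRRBBRRB · max L -6631/4096 · min R -3315/2048 => -13261/8192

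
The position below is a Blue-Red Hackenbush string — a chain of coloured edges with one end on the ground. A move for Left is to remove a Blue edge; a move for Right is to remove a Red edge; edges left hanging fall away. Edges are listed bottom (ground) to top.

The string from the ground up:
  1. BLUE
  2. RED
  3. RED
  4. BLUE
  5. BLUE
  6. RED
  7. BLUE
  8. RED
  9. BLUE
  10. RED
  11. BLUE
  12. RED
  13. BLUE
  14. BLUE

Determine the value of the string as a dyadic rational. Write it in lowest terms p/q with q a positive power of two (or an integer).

Build v(s[:k]) for k = 1..14, string s = BLUE RED RED BLUE BLUE RED BLUE RED BLUE RED BLUE RED BLUE BLUE.
edge 1 of 14 (BLUE): { 0 |  } gives 1
edge 2 of 14 (RED): { 0 | 1 } gives 1/2
edge 3 of 14 (RED): { 0 | 1/2, 1 } gives 1/4
edge 4 of 14 (BLUE): { 0, 1/4 | 1/2, 1 } gives 3/8
edge 5 of 14 (BLUE): { 0, 1/4, 3/8 | 1/2, 1 } gives 7/16
edge 6 of 14 (RED): { 0, 1/4, 3/8 | 7/16, 1/2, 1 } gives 13/32
edge 7 of 14 (BLUE): { 0, 1/4, 3/8, 13/32 | 7/16, 1/2, 1 } gives 27/64
edge 8 of 14 (RED): { 0, 1/4, 3/8, 13/32 | 27/64, 7/16, 1/2, 1 } gives 53/128
edge 9 of 14 (BLUE): { 0, 1/4, 3/8, 13/32, 53/128 | 27/64, 7/16, 1/2, 1 } gives 107/256
edge 10 of 14 (RED): { 0, 1/4, 3/8, 13/32, 53/128 | 107/256, 27/64, 7/16, 1/2, 1 } gives 213/512
edge 11 of 14 (BLUE): { 0, 1/4, 3/8, 13/32, 53/128, 213/512 | 107/256, 27/64, 7/16, 1/2, 1 } gives 427/1024
edge 12 of 14 (RED): { 0, 1/4, 3/8, 13/32, 53/128, 213/512 | 427/1024, 107/256, 27/64, 7/16, 1/2, 1 } gives 853/2048
edge 13 of 14 (BLUE): { 0, 1/4, 3/8, 13/32, 53/128, 213/512, 853/2048 | 427/1024, 107/256, 27/64, 7/16, 1/2, 1 } gives 1707/4096
edge 14 of 14 (BLUE): { 0, 1/4, 3/8, 13/32, 53/128, 213/512, 853/2048, 1707/4096 | 427/1024, 107/256, 27/64, 7/16, 1/2, 1 } gives 3415/8192

3415/8192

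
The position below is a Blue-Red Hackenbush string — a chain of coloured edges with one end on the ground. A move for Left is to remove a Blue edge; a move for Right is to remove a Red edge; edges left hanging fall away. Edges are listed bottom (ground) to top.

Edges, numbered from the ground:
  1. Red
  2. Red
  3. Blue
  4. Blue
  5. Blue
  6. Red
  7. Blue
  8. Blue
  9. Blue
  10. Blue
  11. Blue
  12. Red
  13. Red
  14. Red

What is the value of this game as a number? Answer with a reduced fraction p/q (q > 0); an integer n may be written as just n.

R: Left {  }, Right { 0 } => simplest -1
RR: Left {  }, Right { -1, 0 } => simplest -2
RRB: Left { -2 }, Right { -1, 0 } => simplest -3/2
RRBB: Left { -2, -3/2 }, Right { -1, 0 } => simplest -5/4
RRBBB: Left { -2, -3/2, -5/4 }, Right { -1, 0 } => simplest -9/8
RRBBBR: Left { -2, -3/2, -5/4 }, Right { -9/8, -1, 0 } => simplest -19/16
RRBBBRB: Left { -2, -3/2, -5/4, -19/16 }, Right { -9/8, -1, 0 } => simplest -37/32
RRBBBRBB: Left { -2, -3/2, -5/4, -19/16, -37/32 }, Right { -9/8, -1, 0 } => simplest -73/64
RRBBBRBBB: Left { -2, -3/2, -5/4, -19/16, -37/32, -73/64 }, Right { -9/8, -1, 0 } => simplest -145/128
RRBBBRBBBB: Left { -2, -3/2, -5/4, -19/16, -37/32, -73/64, -145/128 }, Right { -9/8, -1, 0 } => simplest -289/256
RRBBBRBBBBB: Left { -2, -3/2, -5/4, -19/16, -37/32, -73/64, -145/128, -289/256 }, Right { -9/8, -1, 0 } => simplest -577/512
RRBBBRBBBBBR: Left { -2, -3/2, -5/4, -19/16, -37/32, -73/64, -145/128, -289/256 }, Right { -577/512, -9/8, -1, 0 } => simplest -1155/1024
RRBBBRBBBBBRR: Left { -2, -3/2, -5/4, -19/16, -37/32, -73/64, -145/128, -289/256 }, Right { -1155/1024, -577/512, -9/8, -1, 0 } => simplest -2311/2048
RRBBBRBBBBBRRR: Left { -2, -3/2, -5/4, -19/16, -37/32, -73/64, -145/128, -289/256 }, Right { -2311/2048, -1155/1024, -577/512, -9/8, -1, 0 } => simplest -4623/4096

-4623/4096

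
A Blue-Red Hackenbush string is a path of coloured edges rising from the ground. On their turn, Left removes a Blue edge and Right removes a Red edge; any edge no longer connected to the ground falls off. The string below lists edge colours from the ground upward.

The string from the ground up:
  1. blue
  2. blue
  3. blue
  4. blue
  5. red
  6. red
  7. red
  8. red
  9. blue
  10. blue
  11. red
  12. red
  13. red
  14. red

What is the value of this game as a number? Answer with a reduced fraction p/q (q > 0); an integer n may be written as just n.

3169/1024

val_1 [b]  L=[0]  R=[]  so 1
val_2 [bb]  L=[0 1]  R=[]  so 2
val_3 [bbb]  L=[0 1 2]  R=[]  so 3
val_4 [bbbb]  L=[0 1 2 3]  R=[]  so 4
val_5 [bbbbr]  L=[0 1 2 3]  R=[4]  so 7/2
val_6 [bbbbrr]  L=[0 1 2 3]  R=[7/2 4]  so 13/4
val_7 [bbbbrrr]  L=[0 1 2 3]  R=[13/4 7/2 4]  so 25/8
val_8 [bbbbrrrr]  L=[0 1 2 3]  R=[25/8 13/4 7/2 4]  so 49/16
val_9 [bbbbrrrrb]  L=[0 1 2 3 49/16]  R=[25/8 13/4 7/2 4]  so 99/32
val_10 [bbbbrrrrbb]  L=[0 1 2 3 49/16 99/32]  R=[25/8 13/4 7/2 4]  so 199/64
val_11 [bbbbrrrrbbr]  L=[0 1 2 3 49/16 99/32]  R=[199/64 25/8 13/4 7/2 4]  so 397/128
val_12 [bbbbrrrrbbrr]  L=[0 1 2 3 49/16 99/32]  R=[397/128 199/64 25/8 13/4 7/2 4]  so 793/256
val_13 [bbbbrrrrbbrrr]  L=[0 1 2 3 49/16 99/32]  R=[793/256 397/128 199/64 25/8 13/4 7/2 4]  so 1585/512
val_14 [bbbbrrrrbbrrrr]  L=[0 1 2 3 49/16 99/32]  R=[1585/512 793/256 397/128 199/64 25/8 13/4 7/2 4]  so 3169/1024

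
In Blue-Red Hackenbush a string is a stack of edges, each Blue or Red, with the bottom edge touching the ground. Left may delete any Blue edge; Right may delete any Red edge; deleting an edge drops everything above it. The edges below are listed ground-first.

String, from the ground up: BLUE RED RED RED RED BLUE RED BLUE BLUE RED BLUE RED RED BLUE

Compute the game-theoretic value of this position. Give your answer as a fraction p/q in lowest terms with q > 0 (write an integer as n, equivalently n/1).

723/8192

Prefix values for BLUE RED RED RED RED BLUE RED BLUE BLUE RED BLUE RED RED BLUE via {L|R} + simplicity:
val_1 [B]  L=[0]  R=[∅]  ⇒ 1
val_2 [BR]  L=[0]  R=[1]  ⇒ 1/2
val_3 [BRR]  L=[0]  R=[1/2; 1]  ⇒ 1/4
val_4 [BRRR]  L=[0]  R=[1/4; 1/2; 1]  ⇒ 1/8
val_5 [BRRRR]  L=[0]  R=[1/8; 1/4; 1/2; 1]  ⇒ 1/16
val_6 [BRRRRB]  L=[0; 1/16]  R=[1/8; 1/4; 1/2; 1]  ⇒ 3/32
val_7 [BRRRRBR]  L=[0; 1/16]  R=[3/32; 1/8; 1/4; 1/2; 1]  ⇒ 5/64
val_8 [BRRRRBRB]  L=[0; 1/16; 5/64]  R=[3/32; 1/8; 1/4; 1/2; 1]  ⇒ 11/128
val_9 [BRRRRBRBB]  L=[0; 1/16; 5/64; 11/128]  R=[3/32; 1/8; 1/4; 1/2; 1]  ⇒ 23/256
val_10 [BRRRRBRBBR]  L=[0; 1/16; 5/64; 11/128]  R=[23/256; 3/32; 1/8; 1/4; 1/2; 1]  ⇒ 45/512
val_11 [BRRRRBRBBRB]  L=[0; 1/16; 5/64; 11/128; 45/512]  R=[23/256; 3/32; 1/8; 1/4; 1/2; 1]  ⇒ 91/1024
val_12 [BRRRRBRBBRBR]  L=[0; 1/16; 5/64; 11/128; 45/512]  R=[91/1024; 23/256; 3/32; 1/8; 1/4; 1/2; 1]  ⇒ 181/2048
val_13 [BRRRRBRBBRBRR]  L=[0; 1/16; 5/64; 11/128; 45/512]  R=[181/2048; 91/1024; 23/256; 3/32; 1/8; 1/4; 1/2; 1]  ⇒ 361/4096
val_14 [BRRRRBRBBRBRRB]  L=[0; 1/16; 5/64; 11/128; 45/512; 361/4096]  R=[181/2048; 91/1024; 23/256; 3/32; 1/8; 1/4; 1/2; 1]  ⇒ 723/8192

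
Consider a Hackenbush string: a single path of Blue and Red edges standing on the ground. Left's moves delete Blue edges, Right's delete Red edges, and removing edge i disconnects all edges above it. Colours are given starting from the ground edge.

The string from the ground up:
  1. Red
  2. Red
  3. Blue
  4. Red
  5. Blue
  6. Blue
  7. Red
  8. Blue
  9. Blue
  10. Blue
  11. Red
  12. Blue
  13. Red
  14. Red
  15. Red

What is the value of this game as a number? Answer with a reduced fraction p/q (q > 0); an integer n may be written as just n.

-12847/8192

R: Left { none }, Right { 0 } — simplest -1
RR: Left { none }, Right { -1,0 } — simplest -2
RRB: Left { -2 }, Right { -1,0 } — simplest -3/2
RRBR: Left { -2 }, Right { -3/2,-1,0 } — simplest -7/4
RRBRB: Left { -2,-7/4 }, Right { -3/2,-1,0 } — simplest -13/8
RRBRBB: Left { -2,-7/4,-13/8 }, Right { -3/2,-1,0 } — simplest -25/16
RRBRBBR: Left { -2,-7/4,-13/8 }, Right { -25/16,-3/2,-1,0 } — simplest -51/32
RRBRBBRB: Left { -2,-7/4,-13/8,-51/32 }, Right { -25/16,-3/2,-1,0 } — simplest -101/64
RRBRBBRBB: Left { -2,-7/4,-13/8,-51/32,-101/64 }, Right { -25/16,-3/2,-1,0 } — simplest -201/128
RRBRBBRBBB: Left { -2,-7/4,-13/8,-51/32,-101/64,-201/128 }, Right { -25/16,-3/2,-1,0 } — simplest -401/256
RRBRBBRBBBR: Left { -2,-7/4,-13/8,-51/32,-101/64,-201/128 }, Right { -401/256,-25/16,-3/2,-1,0 } — simplest -803/512
RRBRBBRBBBRB: Left { -2,-7/4,-13/8,-51/32,-101/64,-201/128,-803/512 }, Right { -401/256,-25/16,-3/2,-1,0 } — simplest -1605/1024
RRBRBBRBBBRBR: Left { -2,-7/4,-13/8,-51/32,-101/64,-201/128,-803/512 }, Right { -1605/1024,-401/256,-25/16,-3/2,-1,0 } — simplest -3211/2048
RRBRBBRBBBRBRR: Left { -2,-7/4,-13/8,-51/32,-101/64,-201/128,-803/512 }, Right { -3211/2048,-1605/1024,-401/256,-25/16,-3/2,-1,0 } — simplest -6423/4096
RRBRBBRBBBRBRRR: Left { -2,-7/4,-13/8,-51/32,-101/64,-201/128,-803/512 }, Right { -6423/4096,-3211/2048,-1605/1024,-401/256,-25/16,-3/2,-1,0 } — simplest -12847/8192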